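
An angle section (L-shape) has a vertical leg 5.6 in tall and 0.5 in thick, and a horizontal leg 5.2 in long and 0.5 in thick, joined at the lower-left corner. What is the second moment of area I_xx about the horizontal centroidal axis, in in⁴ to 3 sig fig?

I_xx ≈ 15.7 in⁴

Split into non-overlapping primitives; take the origin at the lower-left of the bounding box.
Vertical leg: 0.5 × 5.6, A = 2.8 in², y = 2.8 in, Ī = 7.3173 in⁴.
Horizontal leg (remainder): 4.7 × 0.5, A = 2.35 in², y = 0.25 in, Ī = 0.048958 in⁴.
Centroid: ȳ = ΣA·y / ΣA = 1.6364 in.
Transfer each piece to the horizontal centroidal axis using Ī + A·d² with d = y − 1.6364:
  vertical leg: d = 1.1636 in → contributes +11.108 in⁴
  horizontal leg (remainder): d = -1.3864 in → contributes +4.566 in⁴
Total I = 15.674 in⁴.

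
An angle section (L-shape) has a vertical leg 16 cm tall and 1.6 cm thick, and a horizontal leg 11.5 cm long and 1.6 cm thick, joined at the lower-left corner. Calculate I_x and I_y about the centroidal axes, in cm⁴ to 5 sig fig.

Decompose the section into non-overlapping parts with the origin at the bottom-left of its bounding rectangle.
Vertical leg: 1.6 × 16, A = 25.6 cm², y = 8 cm, Ī = 546.1333 cm⁴.
Horizontal leg (remainder): 9.9 × 1.6, A = 15.84 cm², y = 0.8 cm, Ī = 3.3792 cm⁴.
Centroid: ȳ = ΣA·y / ΣA = 5.247876 cm.
Transfer each piece to the centroidal x-axis using Ī + A·d² with d = y − 5.247876:
  vertical leg: d = 2.752124 cm → contributes +740.0324 cm⁴
  horizontal leg (remainder): d = -4.447876 cm → contributes +316.7515 cm⁴
Total I = 1056.784 cm⁴.
For the y-axis: x̄ = 2.997876 cm.
Repeating about the centroidal y-axis gives I_y = 458.3619 cm⁴.

I_x ≈ 1056.8 cm⁴, I_y ≈ 458.36 cm⁴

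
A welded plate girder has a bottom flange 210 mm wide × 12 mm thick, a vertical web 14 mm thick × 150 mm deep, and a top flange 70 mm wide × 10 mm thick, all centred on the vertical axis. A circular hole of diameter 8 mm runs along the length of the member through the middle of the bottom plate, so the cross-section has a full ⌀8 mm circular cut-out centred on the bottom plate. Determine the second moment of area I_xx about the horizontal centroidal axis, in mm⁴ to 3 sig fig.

Break the section into simple shapes (no overlaps), measuring from the bottom-left corner of the bounding box.
Bottom plate: 210 × 12, A = 2 520 mm², y = 6 mm, Ī = 30 240 mm⁴.
Web plate: 14 × 150, A = 2 100 mm², y = 87 mm, Ī = 3 937 500 mm⁴.
Top plate: 70 × 10, A = 700 mm², y = 167 mm, Ī = 5833.3 mm⁴.
Hole (subtracted): ⌀8, A = 50.265 mm², y = 6 mm, Ī = 201.06 mm⁴.
Centroid: ȳ = ΣA·y / ΣA = 59.665 mm.
Transfer each piece to the horizontal centroidal axis using Ī + A·d² with d = y − 59.665:
  bottom plate: d = -53.665 mm → contributes +7 287 654 mm⁴
  web plate: d = 27.335 mm → contributes +5 506 631 mm⁴
  top plate: d = 107.34 mm → contributes +8 070 404 mm⁴
  hole: d = -53.665 mm → contributes −144 962 mm⁴
Total I = 20 719 727 mm⁴.

I_xx ≈ 2.07 × 10⁷ mm⁴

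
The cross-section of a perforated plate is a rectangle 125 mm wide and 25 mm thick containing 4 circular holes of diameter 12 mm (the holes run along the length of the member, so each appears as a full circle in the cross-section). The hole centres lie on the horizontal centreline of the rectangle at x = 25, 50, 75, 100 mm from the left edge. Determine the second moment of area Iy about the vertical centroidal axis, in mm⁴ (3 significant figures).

Break the section into simple shapes (no overlaps), measuring from the bottom-left corner of the bounding box.
Plate: 125 × 25, A = 3 125 mm², x = 62.5 mm, Ī = 4 069 010 mm⁴.
Hole 1 (subtracted): ⌀12, A = 113.1 mm², x = 25 mm, Ī = 1017.9 mm⁴.
Hole 2 (subtracted): ⌀12, A = 113.1 mm², x = 50 mm, Ī = 1017.9 mm⁴.
Hole 3 (subtracted): ⌀12, A = 113.1 mm², x = 75 mm, Ī = 1017.9 mm⁴.
Hole 4 (subtracted): ⌀12, A = 113.1 mm², x = 100 mm, Ī = 1017.9 mm⁴.
By symmetry the centroid is at mid-width, x̄ = 62.5 mm.
Transfer each piece to the vertical centroidal axis using Ī + A·d² with d = x − 62.5:
  plate: d = 0 mm → contributes +4 069 010 mm⁴
  hole 1: d = -37.5 mm → contributes −160 061 mm⁴
  hole 2: d = -12.5 mm → contributes −18 689 mm⁴
  hole 3: d = 12.5 mm → contributes −18 689 mm⁴
  hole 4: d = 37.5 mm → contributes −160 061 mm⁴
Total I = 3 711 510 mm⁴.

Iy ≈ 3.71 × 10⁶ mm⁴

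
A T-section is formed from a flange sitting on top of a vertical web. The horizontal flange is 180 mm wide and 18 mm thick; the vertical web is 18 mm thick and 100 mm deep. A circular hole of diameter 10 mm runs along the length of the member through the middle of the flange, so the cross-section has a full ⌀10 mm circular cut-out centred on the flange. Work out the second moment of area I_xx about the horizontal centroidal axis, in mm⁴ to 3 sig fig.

Treat the section as a set of non-overlapping primitives; coordinates are from the bounding-box lower-left.
Flange: 180 × 18, A = 3 240 mm², y = 109 mm, Ī = 87 480 mm⁴.
Web: 18 × 100, A = 1 800 mm², y = 50 mm, Ī = 1 500 000 mm⁴.
Hole (subtracted): ⌀10, A = 78.54 mm², y = 109 mm, Ī = 490.87 mm⁴.
Centroid: ȳ = ΣA·y / ΣA = 87.595 mm.
Transfer each piece to the horizontal centroidal axis using Ī + A·d² with d = y − 87.595:
  flange: d = 21.405 mm → contributes +1 571 962 mm⁴
  web: d = -37.595 mm → contributes +4 044 093 mm⁴
  hole: d = 21.405 mm → contributes −36 476 mm⁴
Total I = 5 579 579 mm⁴.

I_xx ≈ 5.58 × 10⁶ mm⁴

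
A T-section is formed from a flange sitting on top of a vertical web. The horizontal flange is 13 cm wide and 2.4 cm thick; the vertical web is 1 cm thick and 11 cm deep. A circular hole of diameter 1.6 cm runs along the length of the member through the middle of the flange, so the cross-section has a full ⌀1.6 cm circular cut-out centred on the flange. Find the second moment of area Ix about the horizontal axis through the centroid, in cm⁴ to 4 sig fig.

Ix ≈ 484.2 cm⁴

Decompose the section into non-overlapping parts with the origin at the bottom-left of its bounding rectangle.
Flange: 13 × 2.4, A = 31.2 cm², y = 12.2 cm, Ī = 14.976 cm⁴.
Web: 1 × 11, A = 11 cm², y = 5.5 cm, Ī = 110.917 cm⁴.
Hole (subtracted): ⌀1.6, A = 2.01062 cm², y = 12.2 cm, Ī = 0.321699 cm⁴.
Centroid: ȳ = ΣA·y / ΣA = 10.3662 cm.
Transfer each piece to the horizontal axis through the centroid using Ī + A·d² with d = y − 10.3662:
  flange: d = 1.83382 cm → contributes +119.898 cm⁴
  web: d = -4.86618 cm → contributes +371.394 cm⁴
  hole: d = 1.83382 cm → contributes −7.08319 cm⁴
Total I = 484.209 cm⁴.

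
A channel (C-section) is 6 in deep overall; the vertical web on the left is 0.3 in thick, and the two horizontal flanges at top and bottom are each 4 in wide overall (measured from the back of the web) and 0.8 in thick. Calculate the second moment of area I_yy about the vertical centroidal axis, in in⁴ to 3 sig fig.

I_yy ≈ 12.3 in⁴

Treat the section as a set of non-overlapping primitives; coordinates are from the bounding-box lower-left.
Web: 0.3 × 6, A = 1.8 in², x = 0.15 in, Ī = 0.0135 in⁴.
Top flange (beyond web): 3.7 × 0.8, A = 2.96 in², x = 2.15 in, Ī = 3.3769 in⁴.
Bottom flange (beyond web): 3.7 × 0.8, A = 2.96 in², x = 2.15 in, Ī = 3.3769 in⁴.
Centroid: x̄ = ΣA·x / ΣA = 1.6837 in.
Transfer each piece to the vertical centroidal axis using Ī + A·d² with d = x − 1.6837:
  web: d = -1.5337 in → contributes +4.2474 in⁴
  top flange (beyond web): d = 0.46632 in → contributes +4.0205 in⁴
  bottom flange (beyond web): d = 0.46632 in → contributes +4.0205 in⁴
Total I = 12.288 in⁴.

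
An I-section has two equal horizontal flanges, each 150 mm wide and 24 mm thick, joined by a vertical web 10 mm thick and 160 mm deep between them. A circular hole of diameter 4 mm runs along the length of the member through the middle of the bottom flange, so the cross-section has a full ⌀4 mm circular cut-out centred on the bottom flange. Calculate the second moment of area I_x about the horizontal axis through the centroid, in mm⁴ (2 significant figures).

I_x ≈ 6.5 × 10⁷ mm⁴

Decompose the section into non-overlapping parts with the origin at the bottom-left of its bounding rectangle.
Bottom flange: 150 × 24, A = 3 600 mm², y = 12 mm, Ī = 172 800 mm⁴.
Web: 10 × 160, A = 1 600 mm², y = 104 mm, Ī = 3 413 333 mm⁴.
Top flange: 150 × 24, A = 3 600 mm², y = 196 mm, Ī = 172 800 mm⁴.
Hole (subtracted): ⌀4, A = 12.57 mm², y = 12 mm, Ī = 12.57 mm⁴.
Centroid: ȳ = ΣA·y / ΣA = 104.1 mm.
Transfer each piece to the horizontal axis through the centroid using Ī + A·d² with d = y − 104.1:
  bottom flange: d = -92.13 mm → contributes +30 730 410 mm⁴
  web: d = -0.1316 mm → contributes +3 413 361 mm⁴
  top flange: d = 91.87 mm → contributes +30 556 115 mm⁴
  hole: d = -92.13 mm → contributes −106 679 mm⁴
Total I = 64 593 207 mm⁴.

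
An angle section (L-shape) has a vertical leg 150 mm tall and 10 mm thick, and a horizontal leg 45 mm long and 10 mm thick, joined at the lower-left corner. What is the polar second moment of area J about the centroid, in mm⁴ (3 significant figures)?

J ≈ 4.40 × 10⁶ mm⁴

Break the section into simple shapes (no overlaps), measuring from the bottom-left corner of the bounding box.
Vertical leg: 10 × 150, A = 1 500 mm², y = 75 mm, Ī = 2 812 500 mm⁴.
Horizontal leg (remainder): 35 × 10, A = 350 mm², y = 5 mm, Ī = 2916.7 mm⁴.
Centroid: ȳ = ΣA·y / ΣA = 61.757 mm.
Transfer each piece to the centroidal x-axis using Ī + A·d² with d = y − 61.757:
  vertical leg: d = 13.243 mm → contributes +3 075 575 mm⁴
  horizontal leg (remainder): d = -56.757 mm → contributes +1 130 382 mm⁴
Total I = 4 205 957 mm⁴.
For the y-axis: x̄ = 9.2568 mm.
Repeating about the centroidal y-axis gives I_y = 191 895 mm⁴.
Polar second moment: J = I_x + I_y = 4 397 852 mm⁴.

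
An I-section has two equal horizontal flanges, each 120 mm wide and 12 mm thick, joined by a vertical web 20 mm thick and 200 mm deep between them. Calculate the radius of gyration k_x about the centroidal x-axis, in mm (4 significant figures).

k_x ≈ 81.53 mm

Break the section into simple shapes (no overlaps), measuring from the bottom-left corner of the bounding box.
Bottom flange: 120 × 12, A = 1 440 mm², y = 6 mm, Ī = 17 280 mm⁴.
Web: 20 × 200, A = 4 000 mm², y = 112 mm, Ī = 13 333 333 mm⁴.
Top flange: 120 × 12, A = 1 440 mm², y = 218 mm, Ī = 17 280 mm⁴.
By symmetry the centroid is at mid-height, ȳ = 112 mm.
Transfer each piece to the centroidal x-axis using Ī + A·d² with d = y − 112:
  bottom flange: d = -106 mm → contributes +16 197 120 mm⁴
  web: d = 0 mm → contributes +13 333 333 mm⁴
  top flange: d = 106 mm → contributes +16 197 120 mm⁴
Total I = 45 727 573 mm⁴.
Radius of gyration: k = √(I/A) = √(45 727 573 / 6 880) = 81.5258 mm.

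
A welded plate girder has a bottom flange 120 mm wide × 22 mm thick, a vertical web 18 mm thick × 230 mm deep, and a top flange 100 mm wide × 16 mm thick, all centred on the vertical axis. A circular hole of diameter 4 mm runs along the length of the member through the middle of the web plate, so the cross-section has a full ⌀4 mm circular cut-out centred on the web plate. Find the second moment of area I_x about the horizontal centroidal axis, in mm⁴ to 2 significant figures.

Decompose the section into non-overlapping parts with the origin at the bottom-left of its bounding rectangle.
Bottom plate: 120 × 22, A = 2 640 mm², y = 11 mm, Ī = 106 480 mm⁴.
Web plate: 18 × 230, A = 4 140 mm², y = 137 mm, Ī = 18 250 500 mm⁴.
Top plate: 100 × 16, A = 1 600 mm², y = 260 mm, Ī = 34 133 mm⁴.
Hole (subtracted): ⌀4, A = 12.57 mm², y = 137 mm, Ī = 12.57 mm⁴.
Centroid: ȳ = ΣA·y / ΣA = 120.8 mm.
Transfer each piece to the horizontal centroidal axis using Ī + A·d² with d = y − 120.8:
  bottom plate: d = -109.8 mm → contributes +31 914 504 mm⁴
  web plate: d = 16.23 mm → contributes +19 341 617 mm⁴
  top plate: d = 139.2 mm → contributes +31 052 068 mm⁴
  hole: d = 16.23 mm → contributes −3 324 mm⁴
Total I = 82 304 864 mm⁴.

I_x ≈ 8.2 × 10⁷ mm⁴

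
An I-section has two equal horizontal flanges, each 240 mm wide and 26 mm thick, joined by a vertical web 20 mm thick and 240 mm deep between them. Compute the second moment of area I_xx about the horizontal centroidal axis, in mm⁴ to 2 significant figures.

Treat the section as a set of non-overlapping primitives; coordinates are from the bounding-box lower-left.
Bottom flange: 240 × 26, A = 6 240 mm², y = 13 mm, Ī = 351 520 mm⁴.
Web: 20 × 240, A = 4 800 mm², y = 146 mm, Ī = 23 040 000 mm⁴.
Top flange: 240 × 26, A = 6 240 mm², y = 279 mm, Ī = 351 520 mm⁴.
By symmetry the centroid is at mid-height, ȳ = 146 mm.
Transfer each piece to the horizontal centroidal axis using Ī + A·d² with d = y − 146:
  bottom flange: d = -133 mm → contributes +110 730 880 mm⁴
  web: d = 0 mm → contributes +23 040 000 mm⁴
  top flange: d = 133 mm → contributes +110 730 880 mm⁴
Total I = 244 501 760 mm⁴.

I_xx ≈ 2.4 × 10⁸ mm⁴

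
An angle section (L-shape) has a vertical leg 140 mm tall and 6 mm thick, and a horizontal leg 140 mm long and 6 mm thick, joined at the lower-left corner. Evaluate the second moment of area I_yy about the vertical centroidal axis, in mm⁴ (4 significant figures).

Split into non-overlapping primitives; take the origin at the lower-left of the bounding box.
Vertical leg: 6 × 140, A = 840 mm², x = 3 mm, Ī = 2 520 mm⁴.
Horizontal leg (remainder): 134 × 6, A = 804 mm², x = 73 mm, Ī = 1 203 052 mm⁴.
Centroid: x̄ = ΣA·x / ΣA = 37.2336 mm.
Transfer each piece to the vertical centroidal axis using Ī + A·d² with d = x − 37.2336:
  vertical leg: d = -34.2336 mm → contributes +986 948 mm⁴
  horizontal leg (remainder): d = 35.7664 mm → contributes +2 231 559 mm⁴
Total I = 3 218 506 mm⁴.

I_yy ≈ 3.219 × 10⁶ mm⁴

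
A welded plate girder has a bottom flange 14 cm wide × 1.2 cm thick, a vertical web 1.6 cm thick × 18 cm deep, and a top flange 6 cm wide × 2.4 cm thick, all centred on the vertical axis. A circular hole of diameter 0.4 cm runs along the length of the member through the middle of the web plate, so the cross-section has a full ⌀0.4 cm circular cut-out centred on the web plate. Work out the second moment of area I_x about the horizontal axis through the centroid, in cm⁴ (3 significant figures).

Break the section into simple shapes (no overlaps), measuring from the bottom-left corner of the bounding box.
Bottom plate: 14 × 1.2, A = 16.8 cm², y = 0.6 cm, Ī = 2.016 cm⁴.
Web plate: 1.6 × 18, A = 28.8 cm², y = 10.2 cm, Ī = 777.6 cm⁴.
Top plate: 6 × 2.4, A = 14.4 cm², y = 20.4 cm, Ī = 6.912 cm⁴.
Hole (subtracted): ⌀0.4, A = 0.12566 cm², y = 10.2 cm, Ī = 0.0012566 cm⁴.
Centroid: ȳ = ΣA·y / ΣA = 9.9595 cm.
Transfer each piece to the horizontal axis through the centroid using Ī + A·d² with d = y − 9.9595:
  bottom plate: d = -9.3595 cm → contributes +1473.7 cm⁴
  web plate: d = 0.2405 cm → contributes +779.27 cm⁴
  top plate: d = 10.441 cm → contributes +1576.6 cm⁴
  hole: d = 0.2405 cm → contributes −0.0085253 cm⁴
Total I = 3829.5 cm⁴.

I_x ≈ 3830 cm⁴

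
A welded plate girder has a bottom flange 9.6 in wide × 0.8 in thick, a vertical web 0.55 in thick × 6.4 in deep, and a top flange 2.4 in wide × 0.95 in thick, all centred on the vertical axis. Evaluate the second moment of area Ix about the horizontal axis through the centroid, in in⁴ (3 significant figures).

Ix ≈ 115 in⁴

Treat the section as a set of non-overlapping primitives; coordinates are from the bounding-box lower-left.
Bottom plate: 9.6 × 0.8, A = 7.68 in², y = 0.4 in, Ī = 0.4096 in⁴.
Web plate: 0.55 × 6.4, A = 3.52 in², y = 4 in, Ī = 12.015 in⁴.
Top plate: 2.4 × 0.95, A = 2.28 in², y = 7.675 in, Ī = 0.17148 in⁴.
Centroid: ȳ = ΣA·y / ΣA = 2.5705 in.
Transfer each piece to the horizontal axis through the centroid using Ī + A·d² with d = y − 2.5705:
  bottom plate: d = -2.1705 in → contributes +36.592 in⁴
  web plate: d = 1.4295 in → contributes +19.207 in⁴
  top plate: d = 5.1045 in → contributes +59.578 in⁴
Total I = 115.38 in⁴.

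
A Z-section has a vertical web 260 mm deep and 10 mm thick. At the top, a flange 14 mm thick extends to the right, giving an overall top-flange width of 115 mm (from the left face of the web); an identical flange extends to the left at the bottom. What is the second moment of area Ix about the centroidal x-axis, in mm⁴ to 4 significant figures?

Ix ≈ 5.917 × 10⁷ mm⁴

Decompose the section into non-overlapping parts with the origin at the bottom-left of its bounding rectangle.
Web: 10 × 260, A = 2 600 mm², y = 130 mm, Ī = 14 646 667 mm⁴.
Top flange (beyond web): 105 × 14, A = 1 470 mm², y = 253 mm, Ī = 24 010 mm⁴.
Bottom flange (beyond web): 105 × 14, A = 1 470 mm², y = 7 mm, Ī = 24 010 mm⁴.
Centroid: ȳ = ΣA·y / ΣA = 130 mm.
Transfer each piece to the centroidal x-axis using Ī + A·d² with d = y − 130:
  web: d = 0 mm → contributes +14 646 667 mm⁴
  top flange (beyond web): d = 123 mm → contributes +22 263 640 mm⁴
  bottom flange (beyond web): d = -123 mm → contributes +22 263 640 mm⁴
Total I = 59 173 947 mm⁴.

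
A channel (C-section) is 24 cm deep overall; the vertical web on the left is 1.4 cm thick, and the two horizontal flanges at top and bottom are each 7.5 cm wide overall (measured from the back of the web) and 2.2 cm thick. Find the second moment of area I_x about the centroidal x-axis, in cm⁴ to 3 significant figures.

Split into non-overlapping primitives; take the origin at the lower-left of the bounding box.
Web: 1.4 × 24, A = 33.6 cm², y = 12 cm, Ī = 1612.8 cm⁴.
Top flange (beyond web): 6.1 × 2.2, A = 13.42 cm², y = 22.9 cm, Ī = 5.4127 cm⁴.
Bottom flange (beyond web): 6.1 × 2.2, A = 13.42 cm², y = 1.1 cm, Ī = 5.4127 cm⁴.
By symmetry the centroid is at mid-height, ȳ = 12 cm.
Transfer each piece to the centroidal x-axis using Ī + A·d² with d = y − 12:
  web: d = 0 cm → contributes +1612.8 cm⁴
  top flange (beyond web): d = 10.9 cm → contributes +1599.8 cm⁴
  bottom flange (beyond web): d = -10.9 cm → contributes +1599.8 cm⁴
Total I = 4812.5 cm⁴.

I_x ≈ 4810 cm⁴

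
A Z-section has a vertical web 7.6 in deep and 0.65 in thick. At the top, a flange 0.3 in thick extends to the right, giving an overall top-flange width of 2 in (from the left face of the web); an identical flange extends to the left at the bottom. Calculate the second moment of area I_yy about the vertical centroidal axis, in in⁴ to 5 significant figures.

Split into non-overlapping primitives; take the origin at the lower-left of the bounding box.
Web: 0.65 × 7.6, A = 4.94 in², x = 1.675 in, Ī = 0.1739292 in⁴.
Top flange (beyond web): 1.35 × 0.3, A = 0.405 in², x = 2.675 in, Ī = 0.06150938 in⁴.
Bottom flange (beyond web): 1.35 × 0.3, A = 0.405 in², x = 0.675 in, Ī = 0.06150938 in⁴.
Centroid: x̄ = ΣA·x / ΣA = 1.675 in.
Transfer each piece to the vertical centroidal axis using Ī + A·d² with d = x − 1.675:
  web: d = 0 in → contributes +0.1739292 in⁴
  top flange (beyond web): d = 1 in → contributes +0.4665094 in⁴
  bottom flange (beyond web): d = -1 in → contributes +0.4665094 in⁴
Total I = 1.106948 in⁴.

I_yy ≈ 1.1069 in⁴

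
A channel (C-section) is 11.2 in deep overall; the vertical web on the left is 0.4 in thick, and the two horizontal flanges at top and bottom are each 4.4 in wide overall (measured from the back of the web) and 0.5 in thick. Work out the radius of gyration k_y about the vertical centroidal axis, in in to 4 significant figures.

Treat the section as a set of non-overlapping primitives; coordinates are from the bounding-box lower-left.
Web: 0.4 × 11.2, A = 4.48 in², x = 0.2 in, Ī = 0.0597333 in⁴.
Top flange (beyond web): 4 × 0.5, A = 2 in², x = 2.4 in, Ī = 2.66667 in⁴.
Bottom flange (beyond web): 4 × 0.5, A = 2 in², x = 2.4 in, Ī = 2.66667 in⁴.
Centroid: x̄ = ΣA·x / ΣA = 1.23774 in.
Transfer each piece to the vertical centroidal axis using Ī + A·d² with d = x − 1.23774:
  web: d = -1.03774 in → contributes +4.88423 in⁴
  top flange (beyond web): d = 1.16226 in → contributes +5.36838 in⁴
  bottom flange (beyond web): d = 1.16226 in → contributes +5.36838 in⁴
Total I = 15.621 in⁴.
Radius of gyration: k = √(I/A) = √(15.621 / 8.48) = 1.35724 in.

k_y ≈ 1.357 in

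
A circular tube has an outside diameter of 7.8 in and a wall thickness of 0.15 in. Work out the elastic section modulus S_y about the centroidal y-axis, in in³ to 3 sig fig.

S_y ≈ 6.76 in³

Treat the section as a set of non-overlapping primitives; coordinates are from the bounding-box lower-left.
Outer circle: ⌀7.8, A = 47.784 in², x = 3.9 in, Ī = 181.7 in⁴.
Bore (subtracted): ⌀7.5, A = 44.179 in², x = 3.9 in, Ī = 155.32 in⁴.
By symmetry the centroid is at mid-width, x̄ = 3.9 in.
All pieces are centred on the centroidal y-axis, so I = ΣĪ (holes subtracted) = 26.382 in⁴.
Extreme fibre distance c = 3.9 in; S = I/c = 6.7645 in³.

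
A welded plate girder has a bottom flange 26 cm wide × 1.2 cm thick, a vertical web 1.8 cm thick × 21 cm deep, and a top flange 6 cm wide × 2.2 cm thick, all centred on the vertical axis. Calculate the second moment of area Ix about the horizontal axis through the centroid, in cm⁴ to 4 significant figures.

Decompose the section into non-overlapping parts with the origin at the bottom-left of its bounding rectangle.
Bottom plate: 26 × 1.2, A = 31.2 cm², y = 0.6 cm, Ī = 3.744 cm⁴.
Web plate: 1.8 × 21, A = 37.8 cm², y = 11.7 cm, Ī = 1389.15 cm⁴.
Top plate: 6 × 2.2, A = 13.2 cm², y = 23.3 cm, Ī = 5.324 cm⁴.
Centroid: ȳ = ΣA·y / ΣA = 9.34964 cm.
Transfer each piece to the horizontal axis through the centroid using Ī + A·d² with d = y − 9.34964:
  bottom plate: d = -8.74964 cm → contributes +2392.29 cm⁴
  web plate: d = 2.35036 cm → contributes +1597.97 cm⁴
  top plate: d = 13.9504 cm → contributes +2574.21 cm⁴
Total I = 6564.47 cm⁴.

Ix ≈ 6564 cm⁴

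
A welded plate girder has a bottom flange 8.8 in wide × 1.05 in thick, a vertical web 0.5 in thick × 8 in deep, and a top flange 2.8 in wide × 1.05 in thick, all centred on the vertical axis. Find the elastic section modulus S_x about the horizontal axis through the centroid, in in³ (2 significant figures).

Split into non-overlapping primitives; take the origin at the lower-left of the bounding box.
Bottom plate: 8.8 × 1.05, A = 9.24 in², y = 0.525 in, Ī = 0.8489 in⁴.
Web plate: 0.5 × 8, A = 4 in², y = 5.05 in, Ī = 21.33 in⁴.
Top plate: 2.8 × 1.05, A = 2.94 in², y = 9.575 in, Ī = 0.2701 in⁴.
Centroid: ȳ = ΣA·y / ΣA = 3.288 in.
Transfer each piece to the horizontal axis through the centroid using Ī + A·d² with d = y − 3.288:
  bottom plate: d = -2.763 in → contributes +71.39 in⁴
  web plate: d = 1.762 in → contributes +33.75 in⁴
  top plate: d = 6.287 in → contributes +116.5 in⁴
Total I = 221.6 in⁴.
Extreme fibre distance c = 6.812 in; S = I/c = 32.53 in³.

S_x ≈ 33 in³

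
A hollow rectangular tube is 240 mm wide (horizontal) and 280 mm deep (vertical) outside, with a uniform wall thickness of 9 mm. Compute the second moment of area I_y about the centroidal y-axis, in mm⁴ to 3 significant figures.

I_y ≈ 8.37 × 10⁷ mm⁴

Break the section into simple shapes (no overlaps), measuring from the bottom-left corner of the bounding box.
Outer rectangle: 240 × 280, A = 67 200 mm², x = 120 mm, Ī = 322 560 000 mm⁴.
Inner void (subtracted): 222 × 262, A = 58 164 mm², x = 120 mm, Ī = 238 879 548 mm⁴.
By symmetry the centroid is at mid-width, x̄ = 120 mm.
All pieces are centred on the centroidal y-axis, so I = ΣĪ (holes subtracted) = 83 680 452 mm⁴.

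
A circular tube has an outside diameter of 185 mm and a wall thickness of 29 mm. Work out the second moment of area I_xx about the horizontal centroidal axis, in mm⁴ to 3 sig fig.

I_xx ≈ 4.47 × 10⁷ mm⁴

Treat the section as a set of non-overlapping primitives; coordinates are from the bounding-box lower-left.
Outer circle: ⌀185, A = 26 880 mm², y = 92.5 mm, Ī = 57 498 539 mm⁴.
Bore (subtracted): ⌀127, A = 12 668 mm², y = 92.5 mm, Ī = 12 769 820 mm⁴.
By symmetry the centroid is at mid-height, ȳ = 92.5 mm.
All pieces are centred on the horizontal centroidal axis, so I = ΣĪ (holes subtracted) = 44 728 719 mm⁴.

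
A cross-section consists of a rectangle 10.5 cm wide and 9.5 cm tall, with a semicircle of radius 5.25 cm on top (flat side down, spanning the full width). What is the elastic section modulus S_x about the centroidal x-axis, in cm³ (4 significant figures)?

S_x ≈ 292.1 cm³

Decompose the section into non-overlapping parts with the origin at the bottom-left of its bounding rectangle.
Rectangular body: 10.5 × 9.5, A = 99.75 cm², y = 4.75 cm, Ī = 750.203 cm⁴.
Semicircular cap: semicircle r = 5.25, A = 43.2951 cm², y = 11.7282 cm, Ī = 83.3814 cm⁴.
Centroid: ȳ = ΣA·y / ΣA = 6.86206 cm.
Transfer each piece to the centroidal x-axis using Ī + A·d² with d = y − 6.86206:
  rectangular body: d = -2.11206 cm → contributes +1195.17 cm⁴
  semicircular cap: d = 4.86611 cm → contributes +1108.56 cm⁴
Total I = 2303.73 cm⁴.
Extreme fibre distance c = 7.88794 cm; S = I/c = 292.058 cm³.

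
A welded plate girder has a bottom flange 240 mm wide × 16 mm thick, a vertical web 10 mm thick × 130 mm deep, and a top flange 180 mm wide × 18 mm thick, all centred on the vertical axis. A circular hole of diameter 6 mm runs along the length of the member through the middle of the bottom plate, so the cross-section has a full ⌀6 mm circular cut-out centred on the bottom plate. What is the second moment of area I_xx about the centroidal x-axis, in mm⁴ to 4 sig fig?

Decompose the section into non-overlapping parts with the origin at the bottom-left of its bounding rectangle.
Bottom plate: 240 × 16, A = 3 840 mm², y = 8 mm, Ī = 81 920 mm⁴.
Web plate: 10 × 130, A = 1 300 mm², y = 81 mm, Ī = 1 830 833 mm⁴.
Top plate: 180 × 18, A = 3 240 mm², y = 155 mm, Ī = 87 480 mm⁴.
Hole (subtracted): ⌀6, A = 28.2743 mm², y = 8 mm, Ī = 63.6173 mm⁴.
Centroid: ȳ = ΣA·y / ΣA = 76.3907 mm.
Transfer each piece to the centroidal x-axis using Ī + A·d² with d = y − 76.3907:
  bottom plate: d = -68.3907 mm → contributes +18 042 682 mm⁴
  web plate: d = 4.60934 mm → contributes +1 858 453 mm⁴
  top plate: d = 78.6093 mm → contributes +20 108 830 mm⁴
  hole: d = -68.3907 mm → contributes −132 311 mm⁴
Total I = 39 877 655 mm⁴.

I_xx ≈ 3.988 × 10⁷ mm⁴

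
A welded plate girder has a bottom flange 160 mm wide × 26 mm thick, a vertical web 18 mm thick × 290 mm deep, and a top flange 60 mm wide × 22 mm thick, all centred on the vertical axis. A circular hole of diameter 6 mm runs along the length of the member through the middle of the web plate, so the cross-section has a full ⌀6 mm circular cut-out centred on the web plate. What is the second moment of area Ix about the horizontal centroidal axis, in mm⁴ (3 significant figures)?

Decompose the section into non-overlapping parts with the origin at the bottom-left of its bounding rectangle.
Bottom plate: 160 × 26, A = 4 160 mm², y = 13 mm, Ī = 234 347 mm⁴.
Web plate: 18 × 290, A = 5 220 mm², y = 171 mm, Ī = 36 583 500 mm⁴.
Top plate: 60 × 22, A = 1 320 mm², y = 327 mm, Ī = 53 240 mm⁴.
Hole (subtracted): ⌀6, A = 28.274 mm², y = 171 mm, Ī = 63.617 mm⁴.
Centroid: ȳ = ΣA·y / ΣA = 128.71 mm.
Transfer each piece to the horizontal centroidal axis using Ī + A·d² with d = y − 128.71:
  bottom plate: d = -115.71 mm → contributes +55 927 016 mm⁴
  web plate: d = 42.295 mm → contributes +45 921 360 mm⁴
  top plate: d = 198.29 mm → contributes +51 956 806 mm⁴
  hole: d = 42.295 mm → contributes −50 642 mm⁴
Total I = 153 754 539 mm⁴.

Ix ≈ 1.54 × 10⁸ mm⁴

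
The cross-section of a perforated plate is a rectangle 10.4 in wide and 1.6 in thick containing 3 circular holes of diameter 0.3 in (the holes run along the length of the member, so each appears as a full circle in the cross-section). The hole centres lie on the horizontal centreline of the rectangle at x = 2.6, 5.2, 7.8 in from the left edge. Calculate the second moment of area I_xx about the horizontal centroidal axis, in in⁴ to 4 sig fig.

Decompose the section into non-overlapping parts with the origin at the bottom-left of its bounding rectangle.
Plate: 10.4 × 1.6, A = 16.64 in², y = 0.8 in, Ī = 3.54987 in⁴.
Hole 1 (subtracted): ⌀0.3, A = 0.0706858 in², y = 0.8 in, Ī = 0.000397608 in⁴.
Hole 2 (subtracted): ⌀0.3, A = 0.0706858 in², y = 0.8 in, Ī = 0.000397608 in⁴.
Hole 3 (subtracted): ⌀0.3, A = 0.0706858 in², y = 0.8 in, Ī = 0.000397608 in⁴.
By symmetry the centroid is at mid-height, ȳ = 0.8 in.
All pieces are centred on the horizontal centroidal axis, so I = ΣĪ (holes subtracted) = 3.54867 in⁴.

I_xx ≈ 3.549 in⁴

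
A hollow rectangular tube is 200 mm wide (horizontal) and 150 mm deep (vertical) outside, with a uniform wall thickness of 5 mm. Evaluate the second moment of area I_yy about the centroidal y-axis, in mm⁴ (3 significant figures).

I_yy ≈ 2.00 × 10⁷ mm⁴

Treat the section as a set of non-overlapping primitives; coordinates are from the bounding-box lower-left.
Outer rectangle: 200 × 150, A = 30 000 mm², x = 100 mm, Ī = 100 000 000 mm⁴.
Inner void (subtracted): 190 × 140, A = 26 600 mm², x = 100 mm, Ī = 80 021 667 mm⁴.
By symmetry the centroid is at mid-width, x̄ = 100 mm.
All pieces are centred on the centroidal y-axis, so I = ΣĪ (holes subtracted) = 19 978 333 mm⁴.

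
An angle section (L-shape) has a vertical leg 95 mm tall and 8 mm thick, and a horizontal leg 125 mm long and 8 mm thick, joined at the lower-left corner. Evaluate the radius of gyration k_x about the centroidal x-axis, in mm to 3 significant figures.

Decompose the section into non-overlapping parts with the origin at the bottom-left of its bounding rectangle.
Vertical leg: 8 × 95, A = 760 mm², y = 47.5 mm, Ī = 571 583 mm⁴.
Horizontal leg (remainder): 117 × 8, A = 936 mm², y = 4 mm, Ī = 4 992 mm⁴.
Centroid: ȳ = ΣA·y / ΣA = 23.493 mm.
Transfer each piece to the centroidal x-axis using Ī + A·d² with d = y − 23.493:
  vertical leg: d = 24.007 mm → contributes +1 009 601 mm⁴
  horizontal leg (remainder): d = -19.493 mm → contributes +360 648 mm⁴
Total I = 1 370 249 mm⁴.
Radius of gyration: k = √(I/A) = √(1 370 249 / 1 696) = 28.424 mm.

k_x ≈ 28.4 mm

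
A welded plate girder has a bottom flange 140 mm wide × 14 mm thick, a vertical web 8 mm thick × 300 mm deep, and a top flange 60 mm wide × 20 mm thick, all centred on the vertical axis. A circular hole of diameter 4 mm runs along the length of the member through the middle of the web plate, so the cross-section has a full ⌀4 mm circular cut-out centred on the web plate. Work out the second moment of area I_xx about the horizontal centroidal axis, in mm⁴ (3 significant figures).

Decompose the section into non-overlapping parts with the origin at the bottom-left of its bounding rectangle.
Bottom plate: 140 × 14, A = 1 960 mm², y = 7 mm, Ī = 32 013 mm⁴.
Web plate: 8 × 300, A = 2 400 mm², y = 164 mm, Ī = 18 000 000 mm⁴.
Top plate: 60 × 20, A = 1 200 mm², y = 324 mm, Ī = 40 000 mm⁴.
Hole (subtracted): ⌀4, A = 12.566 mm², y = 164 mm, Ī = 12.566 mm⁴.
Centroid: ȳ = ΣA·y / ΣA = 143.14 mm.
Transfer each piece to the horizontal centroidal axis using Ī + A·d² with d = y − 143.14:
  bottom plate: d = -136.14 mm → contributes +36 358 797 mm⁴
  web plate: d = 20.86 mm → contributes +19 044 345 mm⁴
  top plate: d = 180.86 mm → contributes +39 292 449 mm⁴
  hole: d = 20.86 mm → contributes −5480.7 mm⁴
Total I = 94 690 110 mm⁴.

I_xx ≈ 9.47 × 10⁷ mm⁴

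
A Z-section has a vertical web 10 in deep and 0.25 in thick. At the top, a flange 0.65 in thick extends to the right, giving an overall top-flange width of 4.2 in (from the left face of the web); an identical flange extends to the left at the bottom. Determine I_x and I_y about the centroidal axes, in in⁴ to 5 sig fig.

I_x ≈ 133.24 in⁴, I_y ≈ 29.335 in⁴

Break the section into simple shapes (no overlaps), measuring from the bottom-left corner of the bounding box.
Web: 0.25 × 10, A = 2.5 in², y = 5 in, Ī = 20.83333 in⁴.
Top flange (beyond web): 3.95 × 0.65, A = 2.5675 in², y = 9.675 in, Ī = 0.0903974 in⁴.
Bottom flange (beyond web): 3.95 × 0.65, A = 2.5675 in², y = 0.325 in, Ī = 0.0903974 in⁴.
Centroid: ȳ = ΣA·y / ΣA = 5 in.
Transfer each piece to the centroidal x-axis using Ī + A·d² with d = y − 5:
  web: d = 0 in → contributes +20.83333 in⁴
  top flange (beyond web): d = 4.675 in → contributes +56.20471 in⁴
  bottom flange (beyond web): d = -4.675 in → contributes +56.20471 in⁴
Total I = 133.2428 in⁴.
For the y-axis: x̄ = 4.075 in.
Repeating about the centroidal y-axis gives I_y = 29.33494 in⁴.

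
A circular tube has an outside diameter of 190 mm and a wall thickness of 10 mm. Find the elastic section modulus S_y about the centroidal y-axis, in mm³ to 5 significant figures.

Break the section into simple shapes (no overlaps), measuring from the bottom-left corner of the bounding box.
Outer circle: ⌀190, A = 28352.87 mm², x = 95 mm, Ī = 63 971 171 mm⁴.
Bore (subtracted): ⌀170, A = 22698.01 mm², x = 95 mm, Ī = 40 998 275 mm⁴.
By symmetry the centroid is at mid-width, x̄ = 95 mm.
All pieces are centred on the centroidal y-axis, so I = ΣĪ (holes subtracted) = 22 972 896 mm⁴.
Extreme fibre distance c = 95 mm; S = I/c = 241 820 mm³.

S_y ≈ 2.4182 × 10⁵ mm³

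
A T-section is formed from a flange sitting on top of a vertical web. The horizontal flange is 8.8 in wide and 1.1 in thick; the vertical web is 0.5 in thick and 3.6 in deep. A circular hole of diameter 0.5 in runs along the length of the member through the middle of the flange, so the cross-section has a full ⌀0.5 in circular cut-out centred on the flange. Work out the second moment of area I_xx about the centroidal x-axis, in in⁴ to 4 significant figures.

Break the section into simple shapes (no overlaps), measuring from the bottom-left corner of the bounding box.
Flange: 8.8 × 1.1, A = 9.68 in², y = 4.15 in, Ī = 0.976067 in⁴.
Web: 0.5 × 3.6, A = 1.8 in², y = 1.8 in, Ī = 1.944 in⁴.
Hole (subtracted): ⌀0.5, A = 0.19635 in², y = 4.15 in, Ī = 0.00306796 in⁴.
Centroid: ȳ = ΣA·y / ΣA = 3.77512 in.
Transfer each piece to the centroidal x-axis using Ī + A·d² with d = y − 3.77512:
  flange: d = 0.374879 in → contributes +2.33644 in⁴
  web: d = -1.97512 in → contributes +8.96599 in⁴
  hole: d = 0.374879 in → contributes −0.0306618 in⁴
Total I = 11.2718 in⁴.

I_xx ≈ 11.27 in⁴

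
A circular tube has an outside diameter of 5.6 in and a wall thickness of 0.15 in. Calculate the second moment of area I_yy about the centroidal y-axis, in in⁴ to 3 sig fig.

I_yy ≈ 9.54 in⁴

Split into non-overlapping primitives; take the origin at the lower-left of the bounding box.
Outer circle: ⌀5.6, A = 24.63 in², x = 2.8 in, Ī = 48.275 in⁴.
Bore (subtracted): ⌀5.3, A = 22.062 in², x = 2.8 in, Ī = 38.732 in⁴.
By symmetry the centroid is at mid-width, x̄ = 2.8 in.
All pieces are centred on the centroidal y-axis, so I = ΣĪ (holes subtracted) = 9.5427 in⁴.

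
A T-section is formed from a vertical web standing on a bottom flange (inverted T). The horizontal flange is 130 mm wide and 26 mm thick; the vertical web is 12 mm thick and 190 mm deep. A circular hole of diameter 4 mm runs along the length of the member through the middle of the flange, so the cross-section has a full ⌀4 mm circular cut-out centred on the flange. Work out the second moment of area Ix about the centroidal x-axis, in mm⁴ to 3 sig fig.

Ix ≈ 2.29 × 10⁷ mm⁴

Treat the section as a set of non-overlapping primitives; coordinates are from the bounding-box lower-left.
Flange: 130 × 26, A = 3 380 mm², y = 13 mm, Ī = 190 407 mm⁴.
Web: 12 × 190, A = 2 280 mm², y = 121 mm, Ī = 6 859 000 mm⁴.
Hole (subtracted): ⌀4, A = 12.566 mm², y = 13 mm, Ī = 12.566 mm⁴.
Centroid: ȳ = ΣA·y / ΣA = 56.602 mm.
Transfer each piece to the centroidal x-axis using Ī + A·d² with d = y − 56.602:
  flange: d = -43.602 mm → contributes +6 616 272 mm⁴
  web: d = 64.398 mm → contributes +16 314 362 mm⁴
  hole: d = -43.602 mm → contributes −23 903 mm⁴
Total I = 22 906 732 mm⁴.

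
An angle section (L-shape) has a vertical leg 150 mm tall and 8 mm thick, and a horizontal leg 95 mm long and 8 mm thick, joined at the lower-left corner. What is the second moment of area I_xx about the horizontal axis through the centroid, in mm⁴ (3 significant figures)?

I_xx ≈ 4.47 × 10⁶ mm⁴

Treat the section as a set of non-overlapping primitives; coordinates are from the bounding-box lower-left.
Vertical leg: 8 × 150, A = 1 200 mm², y = 75 mm, Ī = 2 250 000 mm⁴.
Horizontal leg (remainder): 87 × 8, A = 696 mm², y = 4 mm, Ī = 3 712 mm⁴.
Centroid: ȳ = ΣA·y / ΣA = 48.937 mm.
Transfer each piece to the horizontal axis through the centroid using Ī + A·d² with d = y − 48.937:
  vertical leg: d = 26.063 mm → contributes +3 065 154 mm⁴
  horizontal leg (remainder): d = -44.937 mm → contributes +1 409 150 mm⁴
Total I = 4 474 304 mm⁴.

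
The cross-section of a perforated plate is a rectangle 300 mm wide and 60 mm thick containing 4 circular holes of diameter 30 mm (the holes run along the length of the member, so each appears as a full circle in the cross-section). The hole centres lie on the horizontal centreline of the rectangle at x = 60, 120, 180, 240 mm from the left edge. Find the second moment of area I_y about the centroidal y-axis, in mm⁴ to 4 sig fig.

Decompose the section into non-overlapping parts with the origin at the bottom-left of its bounding rectangle.
Plate: 300 × 60, A = 18 000 mm², x = 150 mm, Ī = 135 000 000 mm⁴.
Hole 1 (subtracted): ⌀30, A = 706.858 mm², x = 60 mm, Ī = 39760.8 mm⁴.
Hole 2 (subtracted): ⌀30, A = 706.858 mm², x = 120 mm, Ī = 39760.8 mm⁴.
Hole 3 (subtracted): ⌀30, A = 706.858 mm², x = 180 mm, Ī = 39760.8 mm⁴.
Hole 4 (subtracted): ⌀30, A = 706.858 mm², x = 240 mm, Ī = 39760.8 mm⁴.
By symmetry the centroid is at mid-width, x̄ = 150 mm.
Transfer each piece to the centroidal y-axis using Ī + A·d² with d = x − 150:
  plate: d = 0 mm → contributes +135 000 000 mm⁴
  hole 1: d = -90 mm → contributes −5 765 313 mm⁴
  hole 2: d = -30 mm → contributes −675 933 mm⁴
  hole 3: d = 30 mm → contributes −675 933 mm⁴
  hole 4: d = 90 mm → contributes −5 765 313 mm⁴
Total I = 122 117 507 mm⁴.

I_y ≈ 1.221 × 10⁸ mm⁴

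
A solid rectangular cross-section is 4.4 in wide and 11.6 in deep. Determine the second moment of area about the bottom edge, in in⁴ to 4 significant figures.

The section: 4.4 × 11.6, A = 51.04 in², y = 5.8 in, Ī = 572.329 in⁴.
Transfer it to the bottom edge using Ī + A·d² with d = y − 0:
  the section: d = 5.8 in → contributes +2289.31 in⁴
Total I = 2289.31 in⁴.

I_base ≈ 2289 in⁴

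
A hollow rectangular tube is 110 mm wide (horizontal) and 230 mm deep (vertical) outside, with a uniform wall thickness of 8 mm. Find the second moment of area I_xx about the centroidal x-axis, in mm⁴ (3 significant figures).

I_xx ≈ 3.48 × 10⁷ mm⁴

Split into non-overlapping primitives; take the origin at the lower-left of the bounding box.
Outer rectangle: 110 × 230, A = 25 300 mm², y = 115 mm, Ī = 111 530 833 mm⁴.
Inner void (subtracted): 94 × 214, A = 20 116 mm², y = 115 mm, Ī = 76 769 361 mm⁴.
By symmetry the centroid is at mid-height, ȳ = 115 mm.
All pieces are centred on the centroidal x-axis, so I = ΣĪ (holes subtracted) = 34 761 472 mm⁴.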